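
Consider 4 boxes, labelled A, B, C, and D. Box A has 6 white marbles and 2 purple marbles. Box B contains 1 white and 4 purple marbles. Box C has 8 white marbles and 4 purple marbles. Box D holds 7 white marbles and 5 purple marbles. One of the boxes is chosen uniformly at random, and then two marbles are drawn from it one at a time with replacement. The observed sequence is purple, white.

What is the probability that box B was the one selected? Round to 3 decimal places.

0.197

The likelihood of the observed sequence under each hypothesis: P(data | box A) = (2/8)(6/8) = 0.1875; P(data | box B) = (4/5)(1/5) = 0.16; P(data | box C) = (4/12)(8/12) = 0.22222; P(data | box D) = (5/12)(7/12) = 0.24306.
Multiplying each by its prior: 1/4 · 0.1875 = 0.046875, 1/4 · 0.16 = 0.04, 1/4 · 0.22222 = 0.055556, 1/4 · 0.24306 = 0.060764; these sum to 0.20319.
By Bayes' rule, P(box B | data) = (0.04) / (0.20319) = 0.19686.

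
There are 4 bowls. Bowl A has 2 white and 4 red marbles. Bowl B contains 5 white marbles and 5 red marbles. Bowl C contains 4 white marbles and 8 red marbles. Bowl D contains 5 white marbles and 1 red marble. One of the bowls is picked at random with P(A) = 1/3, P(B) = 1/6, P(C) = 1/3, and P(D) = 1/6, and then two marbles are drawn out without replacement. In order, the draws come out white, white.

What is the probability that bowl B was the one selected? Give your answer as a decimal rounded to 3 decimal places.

0.185

The likelihood of the observed sequence under each hypothesis: P(data | bowl A) = (2/6)(1/5) = 0.066667; P(data | bowl B) = (5/10)(4/9) = 0.22222; P(data | bowl C) = (4/12)(3/11) = 0.090909; P(data | bowl D) = (5/6)(4/5) = 0.66667.
Weighting by the prior gives 1/3 · 0.066667 = 0.022222, 1/6 · 0.22222 = 0.037037, 1/3 · 0.090909 = 0.030303, 1/6 · 0.66667 = 0.11111; with total 0.20067.
By Bayes' rule, P(bowl B | data) = (0.037037) / (0.20067) = 0.18456.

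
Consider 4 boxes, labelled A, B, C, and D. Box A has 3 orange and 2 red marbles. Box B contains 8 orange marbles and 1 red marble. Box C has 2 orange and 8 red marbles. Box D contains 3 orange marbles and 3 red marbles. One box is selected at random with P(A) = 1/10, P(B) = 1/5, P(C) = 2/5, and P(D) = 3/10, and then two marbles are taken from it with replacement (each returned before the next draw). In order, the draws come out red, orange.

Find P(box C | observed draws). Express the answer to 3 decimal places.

0.350

For each hypothesis, P(data | H) works out to: P(data | box A) = (2/5)(3/5) = 0.24; P(data | box B) = (1/9)(8/9) = 0.098765; P(data | box C) = (8/10)(2/10) = 0.16; P(data | box D) = (3/6)(3/6) = 0.25.
The prior-weighted likelihoods are 1/10 · 0.24 = 0.024, 1/5 · 0.098765 = 0.019753, 2/5 · 0.16 = 0.064, 3/10 · 0.25 = 0.075; these sum to 0.18275.
By Bayes' rule, P(box C | data) = (0.064) / (0.18275) = 0.3502.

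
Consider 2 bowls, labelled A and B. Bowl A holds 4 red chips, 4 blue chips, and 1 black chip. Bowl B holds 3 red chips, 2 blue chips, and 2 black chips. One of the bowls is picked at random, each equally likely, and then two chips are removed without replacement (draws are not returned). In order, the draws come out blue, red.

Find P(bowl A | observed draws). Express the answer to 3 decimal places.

Compute the likelihood of the observed sequence for each case: P(data | bowl A) = (4/9)(4/8) = 2/9; P(data | bowl B) = (2/7)(3/6) = 1/7.
Weighting by the prior gives 1/2 · 2/9 = 1/9, 1/2 · 1/7 = 1/14; these sum to 23/126.
By Bayes' rule, P(bowl A | data) = (1/9) / (23/126) = 14/23.

0.609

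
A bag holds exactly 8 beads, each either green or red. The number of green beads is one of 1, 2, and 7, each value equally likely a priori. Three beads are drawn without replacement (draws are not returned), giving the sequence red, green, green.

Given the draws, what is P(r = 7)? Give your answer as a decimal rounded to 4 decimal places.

0.7778

Compute the likelihood of the observed sequence for each case: P(data | r = 1) = (7/8)(1/7)(0/6) = 0; P(data | r = 2) = (6/8)(2/7)(1/6) = 1/28; P(data | r = 7) = (1/8)(7/7)(6/6) = 1/8.
Weighting by the prior gives 1/3 · 0 = 0, 1/3 · 1/28 = 1/84, 1/3 · 1/8 = 1/24; summing to 3/56.
So P(r = 7 | data) = (1/24) / (3/56) = 7/9.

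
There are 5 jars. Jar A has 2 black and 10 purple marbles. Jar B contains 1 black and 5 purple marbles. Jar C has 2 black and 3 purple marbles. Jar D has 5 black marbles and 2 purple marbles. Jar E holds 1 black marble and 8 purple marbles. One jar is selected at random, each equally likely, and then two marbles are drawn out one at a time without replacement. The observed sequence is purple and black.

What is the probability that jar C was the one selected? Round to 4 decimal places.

0.3101

The likelihood of the observed sequence under each hypothesis: P(data | jar A) = (10/12)(2/11) = 0.15152; P(data | jar B) = (5/6)(1/5) = 0.16667; P(data | jar C) = (3/5)(2/4) = 0.3; P(data | jar D) = (2/7)(5/6) = 0.2381; P(data | jar E) = (8/9)(1/8) = 0.11111.
The prior-weighted likelihoods are 1/5 · 0.15152 = 0.030303, 1/5 · 0.16667 = 0.033333, 1/5 · 0.3 = 0.06, 1/5 · 0.2381 = 0.047619, 1/5 · 0.11111 = 0.022222; these sum to 0.19348.
By Bayes' rule, P(jar C | data) = (0.06) / (0.19348) = 0.31011.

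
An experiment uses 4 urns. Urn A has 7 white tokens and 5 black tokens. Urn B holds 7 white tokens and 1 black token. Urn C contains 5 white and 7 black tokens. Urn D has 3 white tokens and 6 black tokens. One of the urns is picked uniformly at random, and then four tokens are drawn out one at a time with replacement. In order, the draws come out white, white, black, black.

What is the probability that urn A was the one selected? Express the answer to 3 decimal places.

0.329

The likelihood of the observed sequence under each hypothesis: P(data | urn A) = (7/12)(7/12)(5/12)(5/12) = 0.059076; P(data | urn B) = (7/8)(7/8)(1/8)(1/8) = 0.011963; P(data | urn C) = (5/12)(5/12)(7/12)(7/12) = 0.059076; P(data | urn D) = (3/9)(3/9)(6/9)(6/9) = 0.049383.
The prior-weighted likelihoods are 1/4 · 0.059076 = 0.014769, 1/4 · 0.011963 = 0.0029907, 1/4 · 0.059076 = 0.014769, 1/4 · 0.049383 = 0.012346; with total 0.044874.
So P(urn A | data) = (0.014769) / (0.044874) = 0.32912.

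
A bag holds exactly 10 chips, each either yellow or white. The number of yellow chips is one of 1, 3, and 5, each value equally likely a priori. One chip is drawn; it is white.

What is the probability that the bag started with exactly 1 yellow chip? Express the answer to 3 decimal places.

The likelihood of this draw under each hypothesis: P(data | r = 1) = (9/10) = 9/10; P(data | r = 3) = (7/10) = 7/10; P(data | r = 5) = (5/10) = 1/2.
Multiplying each by its prior: 1/3 · 9/10 = 3/10, 1/3 · 7/10 = 7/30, 1/3 · 1/2 = 1/6; these sum to 7/10.
Therefore the posterior P(r = 1 | data) = (3/10) / (7/10) = 3/7.

0.429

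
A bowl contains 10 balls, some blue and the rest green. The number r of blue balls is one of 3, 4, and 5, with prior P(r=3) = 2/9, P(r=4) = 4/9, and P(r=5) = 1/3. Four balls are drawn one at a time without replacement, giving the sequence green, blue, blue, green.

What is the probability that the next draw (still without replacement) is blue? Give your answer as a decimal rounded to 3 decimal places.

Compute the likelihood of the observed sequence for each case: P(data | r = 3) = (7/10)(3/9)(2/8)(6/7) = 0.05; P(data | r = 4) = (6/10)(4/9)(3/8)(5/7) = 0.071429; P(data | r = 5) = (5/10)(5/9)(4/8)(4/7) = 0.079365.
The prior-weighted likelihoods are 2/9 · 0.05 = 0.011111, 4/9 · 0.071429 = 0.031746, 1/3 · 0.079365 = 0.026455; summing to 0.069312.
Dividing through by the total gives posterior P(r = 3 | data) = 0.16031, P(r = 4 | data) = 0.45802, P(r = 5 | data) = 0.38168.
The predictive probability is P(blue next | data) = (1/6)(0.16031) + (1/3)(0.45802) + (1/2)(0.38168) = 0.37023.

0.370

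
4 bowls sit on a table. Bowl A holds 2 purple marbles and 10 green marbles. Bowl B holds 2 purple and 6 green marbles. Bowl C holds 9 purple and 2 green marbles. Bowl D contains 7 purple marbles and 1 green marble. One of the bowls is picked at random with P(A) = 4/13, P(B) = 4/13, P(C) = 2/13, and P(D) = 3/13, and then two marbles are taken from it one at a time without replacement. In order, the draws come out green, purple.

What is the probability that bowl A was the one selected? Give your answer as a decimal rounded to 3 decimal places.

0.280

The likelihood of the observed sequence under each hypothesis: P(data | bowl A) = (10/12)(2/11) = 0.15152; P(data | bowl B) = (6/8)(2/7) = 0.21429; P(data | bowl C) = (2/11)(9/10) = 0.16364; P(data | bowl D) = (1/8)(7/7) = 0.125.
Multiplying each by its prior: 4/13 · 0.15152 = 0.04662, 4/13 · 0.21429 = 0.065934, 2/13 · 0.16364 = 0.025175, 3/13 · 0.125 = 0.028846; these sum to 0.16658.
So P(bowl A | data) = (0.04662) / (0.16658) = 0.27987.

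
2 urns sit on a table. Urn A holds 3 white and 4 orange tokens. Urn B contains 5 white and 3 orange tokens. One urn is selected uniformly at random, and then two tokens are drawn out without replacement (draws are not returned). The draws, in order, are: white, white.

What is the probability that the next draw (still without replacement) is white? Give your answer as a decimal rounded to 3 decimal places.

0.414

Compute the likelihood of the observed sequence for each case: P(data | urn A) = (3/7)(2/6) = 1/7; P(data | urn B) = (5/8)(4/7) = 5/14.
Weighting by the prior gives 1/2 · 1/7 = 1/14, 1/2 · 5/14 = 5/28; with total 1/4.
The posterior is then P(urn A | data) = 2/7, P(urn B | data) = 5/7.
So P(white next | data) = Σ P(white next | H) P(H | data) = (1/5)(2/7) + (1/2)(5/7) = 29/70.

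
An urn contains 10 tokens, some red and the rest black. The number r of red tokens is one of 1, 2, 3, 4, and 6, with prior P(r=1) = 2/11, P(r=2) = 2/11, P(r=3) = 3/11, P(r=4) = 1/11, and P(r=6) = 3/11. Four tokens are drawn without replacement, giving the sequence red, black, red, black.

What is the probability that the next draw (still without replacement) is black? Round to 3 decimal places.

0.601

Under each hypothesis, the probability of the observed sequence is: P(data | r = 1) = (1/10)(9/9)(0/8) = 0; P(data | r = 2) = (2/10)(8/9)(1/8)(7/7) = 1/45; P(data | r = 3) = (3/10)(7/9)(2/8)(6/7) = 1/20; P(data | r = 4) = (4/10)(6/9)(3/8)(5/7) = 1/14; P(data | r = 6) = (6/10)(4/9)(5/8)(3/7) = 1/14.
Multiplying each by its prior: 2/11 · 0 = 0, 2/11 · 1/45 = 2/495, 3/11 · 1/20 = 3/220, 1/11 · 1/14 = 1/154, 3/11 · 1/14 = 3/154; summing to 11/252.
Normalising, the posterior is P(r = 1 | data) = 0, P(r = 2 | data) = 0.092562, P(r = 3 | data) = 0.3124, P(r = 4 | data) = 0.14876, P(r = 6 | data) = 0.44628.
The predictive probability is P(black next | data) = (1)(0.092562) + (5/6)(0.3124) + (2/3)(0.14876) + (1/3)(0.44628) = 0.60083.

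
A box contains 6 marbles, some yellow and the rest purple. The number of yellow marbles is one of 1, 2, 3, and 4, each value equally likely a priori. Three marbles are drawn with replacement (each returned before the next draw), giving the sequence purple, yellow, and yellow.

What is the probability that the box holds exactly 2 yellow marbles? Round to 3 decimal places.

0.200

Under each hypothesis, the probability of the observed sequence is: P(data | r = 1) = (5/6)(1/6)(1/6) = 5/216; P(data | r = 2) = (4/6)(2/6)(2/6) = 2/27; P(data | r = 3) = (3/6)(3/6)(3/6) = 1/8; P(data | r = 4) = (2/6)(4/6)(4/6) = 4/27.
The prior-weighted likelihoods are 1/4 · 5/216 = 5/864, 1/4 · 2/27 = 1/54, 1/4 · 1/8 = 1/32, 1/4 · 4/27 = 1/27; summing to 5/54.
By Bayes' rule, P(r = 2 | data) = (1/54) / (5/54) = 1/5.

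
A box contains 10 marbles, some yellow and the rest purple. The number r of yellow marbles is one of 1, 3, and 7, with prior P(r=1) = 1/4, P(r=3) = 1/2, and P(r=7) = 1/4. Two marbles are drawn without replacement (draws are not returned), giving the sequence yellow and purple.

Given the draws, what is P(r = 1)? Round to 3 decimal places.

The likelihood of the observed sequence under each hypothesis: P(data | r = 1) = (1/10)(9/9) = 1/10; P(data | r = 3) = (3/10)(7/9) = 7/30; P(data | r = 7) = (7/10)(3/9) = 7/30.
Weighting by the prior gives 1/4 · 1/10 = 1/40, 1/2 · 7/30 = 7/60, 1/4 · 7/30 = 7/120; these sum to 1/5.
Hence P(r = 1 | data) = (1/40) / (1/5) = 1/8.

0.125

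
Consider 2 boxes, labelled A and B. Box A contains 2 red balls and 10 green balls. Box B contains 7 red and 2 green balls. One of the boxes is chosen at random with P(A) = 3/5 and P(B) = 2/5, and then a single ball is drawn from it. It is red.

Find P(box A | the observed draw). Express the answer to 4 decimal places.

Under each hypothesis, the probability of this draw is: P(data | box A) = (2/12) = 1/6; P(data | box B) = (7/9) = 7/9.
The prior-weighted likelihoods are 3/5 · 1/6 = 1/10, 2/5 · 7/9 = 14/45; summing to 37/90.
Therefore the posterior P(box A | data) = (1/10) / (37/90) = 9/37.

0.2432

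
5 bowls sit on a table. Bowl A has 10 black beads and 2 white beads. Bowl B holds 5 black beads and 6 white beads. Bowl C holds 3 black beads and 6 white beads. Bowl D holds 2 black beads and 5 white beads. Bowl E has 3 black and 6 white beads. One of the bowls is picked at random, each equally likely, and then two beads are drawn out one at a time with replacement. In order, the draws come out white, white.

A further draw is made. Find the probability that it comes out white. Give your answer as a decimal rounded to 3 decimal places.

The likelihood of the observed sequence under each hypothesis: P(data | bowl A) = (2/12)(2/12) = 0.027778; P(data | bowl B) = (6/11)(6/11) = 0.29752; P(data | bowl C) = (6/9)(6/9) = 0.44444; P(data | bowl D) = (5/7)(5/7) = 0.5102; P(data | bowl E) = (6/9)(6/9) = 0.44444.
Multiplying each by its prior: 1/5 · 0.027778 = 0.0055556, 1/5 · 0.29752 = 0.059504, 1/5 · 0.44444 = 0.088889, 1/5 · 0.5102 = 0.10204, 1/5 · 0.44444 = 0.088889; these sum to 0.34488.
Dividing through by the total gives posterior P(bowl A | data) = 0.016109, P(bowl B | data) = 0.17254, P(bowl C | data) = 0.25774, P(bowl D | data) = 0.29587, P(bowl E | data) = 0.25774.
So P(white next | data) = Σ P(white next | H) P(H | data) = (1/6)(0.016109) + (6/11)(0.17254) + (2/3)(0.25774) + (5/7)(0.29587) + (2/3)(0.25774) = 0.65179.

0.652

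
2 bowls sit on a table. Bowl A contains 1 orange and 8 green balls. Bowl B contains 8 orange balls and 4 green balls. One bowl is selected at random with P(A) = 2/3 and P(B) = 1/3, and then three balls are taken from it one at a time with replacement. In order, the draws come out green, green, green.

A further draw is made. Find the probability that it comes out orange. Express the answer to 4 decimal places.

0.1254

For each hypothesis, P(data | H) works out to: P(data | bowl A) = (8/9)(8/9)(8/9) = 0.70233; P(data | bowl B) = (4/12)(4/12)(4/12) = 0.037037.
Weighting by the prior gives 2/3 · 0.70233 = 0.46822, 1/3 · 0.037037 = 0.012346; these sum to 0.48057.
The posterior is then P(bowl A | data) = 0.97431, P(bowl B | data) = 0.02569.
Averaging over the posterior, P(orange next | data) = (1/9)(0.97431) + (2/3)(0.02569) = 0.12538.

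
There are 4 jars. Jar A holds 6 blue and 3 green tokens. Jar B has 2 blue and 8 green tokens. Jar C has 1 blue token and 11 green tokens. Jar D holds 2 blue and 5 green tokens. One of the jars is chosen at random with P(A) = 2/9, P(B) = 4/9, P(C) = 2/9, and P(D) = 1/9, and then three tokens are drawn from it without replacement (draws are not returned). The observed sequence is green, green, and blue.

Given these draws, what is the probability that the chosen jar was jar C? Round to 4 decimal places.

0.1485

Under each hypothesis, the probability of the observed sequence is: P(data | jar A) = (3/9)(2/8)(6/7) = 1/14; P(data | jar B) = (8/10)(7/9)(2/8) = 7/45; P(data | jar C) = (11/12)(10/11)(1/10) = 1/12; P(data | jar D) = (5/7)(4/6)(2/5) = 4/21.
The prior-weighted likelihoods are 2/9 · 1/14 = 1/63, 4/9 · 7/45 = 28/405, 2/9 · 1/12 = 1/54, 1/9 · 4/21 = 4/189; with total 101/810.
Hence P(jar C | data) = (1/54) / (101/810) = 15/101.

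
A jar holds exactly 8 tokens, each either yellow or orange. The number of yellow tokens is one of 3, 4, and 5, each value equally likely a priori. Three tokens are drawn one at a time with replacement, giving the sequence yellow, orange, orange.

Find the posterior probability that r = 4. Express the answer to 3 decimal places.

The likelihood of the observed sequence under each hypothesis: P(data | r = 3) = (3/8)(5/8)(5/8) = 75/512; P(data | r = 4) = (4/8)(4/8)(4/8) = 1/8; P(data | r = 5) = (5/8)(3/8)(3/8) = 45/512.
Weighting by the prior gives 1/3 · 75/512 = 25/512, 1/3 · 1/8 = 1/24, 1/3 · 45/512 = 15/512; with total 23/192.
Therefore the posterior P(r = 4 | data) = (1/24) / (23/192) = 8/23.

0.348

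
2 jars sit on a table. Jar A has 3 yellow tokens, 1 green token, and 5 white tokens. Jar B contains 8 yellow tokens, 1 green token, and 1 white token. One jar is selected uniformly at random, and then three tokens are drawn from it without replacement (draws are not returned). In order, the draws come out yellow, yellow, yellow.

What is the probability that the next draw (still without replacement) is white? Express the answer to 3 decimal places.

0.160

Compute the likelihood of the observed sequence for each case: P(data | jar A) = (3/9)(2/8)(1/7) = 1/84; P(data | jar B) = (8/10)(7/9)(6/8) = 7/15.
Multiplying each by its prior: 1/2 · 1/84 = 1/168, 1/2 · 7/15 = 7/30; summing to 67/280.
The posterior is then P(jar A | data) = 0.024876, P(jar B | data) = 0.97512.
Averaging over the posterior, P(white next | data) = (5/6)(0.024876) + (1/7)(0.97512) = 0.16003.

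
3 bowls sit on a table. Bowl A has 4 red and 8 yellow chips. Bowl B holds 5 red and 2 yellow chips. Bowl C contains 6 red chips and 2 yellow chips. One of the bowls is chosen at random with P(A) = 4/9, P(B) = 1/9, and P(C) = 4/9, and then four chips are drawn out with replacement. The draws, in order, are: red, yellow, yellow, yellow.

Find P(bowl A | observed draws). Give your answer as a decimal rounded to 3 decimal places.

Compute the likelihood of the observed sequence for each case: P(data | bowl A) = (4/12)(8/12)(8/12)(8/12) = 0.098765; P(data | bowl B) = (5/7)(2/7)(2/7)(2/7) = 0.01666; P(data | bowl C) = (6/8)(2/8)(2/8)(2/8) = 0.011719.
Weighting by the prior gives 4/9 · 0.098765 = 0.043896, 1/9 · 0.01666 = 0.0018511, 4/9 · 0.011719 = 0.0052083; these sum to 0.050955.
Hence P(bowl A | data) = (0.043896) / (0.050955) = 0.86146.

0.861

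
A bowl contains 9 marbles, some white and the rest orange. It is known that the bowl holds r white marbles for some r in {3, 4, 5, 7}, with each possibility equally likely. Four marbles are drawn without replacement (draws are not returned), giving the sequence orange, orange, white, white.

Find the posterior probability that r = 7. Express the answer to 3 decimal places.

0.113

Under each hypothesis, the probability of the observed sequence is: P(data | r = 3) = (6/9)(5/8)(3/7)(2/6) = 5/84; P(data | r = 4) = (5/9)(4/8)(4/7)(3/6) = 5/63; P(data | r = 5) = (4/9)(3/8)(5/7)(4/6) = 5/63; P(data | r = 7) = (2/9)(1/8)(7/7)(6/6) = 1/36.
The prior-weighted likelihoods are 1/4 · 5/84 = 5/336, 1/4 · 5/63 = 5/252, 1/4 · 5/63 = 5/252, 1/4 · 1/36 = 1/144; these sum to 31/504.
By Bayes' rule, P(r = 7 | data) = (1/144) / (31/504) = 7/62.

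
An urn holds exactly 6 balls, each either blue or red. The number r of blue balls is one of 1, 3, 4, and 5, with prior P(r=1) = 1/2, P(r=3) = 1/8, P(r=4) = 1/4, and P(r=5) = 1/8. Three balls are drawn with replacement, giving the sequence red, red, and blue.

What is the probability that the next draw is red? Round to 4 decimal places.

For each hypothesis, P(data | H) works out to: P(data | r = 1) = (5/6)(5/6)(1/6) = 0.11574; P(data | r = 3) = (3/6)(3/6)(3/6) = 0.125; P(data | r = 4) = (2/6)(2/6)(4/6) = 0.074074; P(data | r = 5) = (1/6)(1/6)(5/6) = 0.023148.
Weighting by the prior gives 1/2 · 0.11574 = 0.05787, 1/8 · 0.125 = 0.015625, 1/4 · 0.074074 = 0.018519, 1/8 · 0.023148 = 0.0028935; summing to 0.094907.
The posterior is then P(r = 1 | data) = 0.60976, P(r = 3 | data) = 0.16463, P(r = 4 | data) = 0.19512, P(r = 5 | data) = 0.030488.
The predictive probability is P(red next | data) = (5/6)(0.60976) + (1/2)(0.16463) + (1/3)(0.19512) + (1/6)(0.030488) = 0.66057.

0.6606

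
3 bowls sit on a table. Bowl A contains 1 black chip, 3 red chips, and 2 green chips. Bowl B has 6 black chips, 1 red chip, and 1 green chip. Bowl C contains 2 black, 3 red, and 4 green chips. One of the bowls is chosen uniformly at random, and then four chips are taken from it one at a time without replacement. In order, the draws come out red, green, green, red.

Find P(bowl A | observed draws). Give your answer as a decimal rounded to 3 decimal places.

Under each hypothesis, the probability of the observed sequence is: P(data | bowl A) = (3/6)(2/5)(1/4)(2/3) = 1/30; P(data | bowl B) = (1/8)(1/7)(0/6) = 0; P(data | bowl C) = (3/9)(4/8)(3/7)(2/6) = 1/42.
The prior-weighted likelihoods are 1/3 · 1/30 = 1/90, 1/3 · 0 = 0, 1/3 · 1/42 = 1/126; summing to 2/105.
Therefore the posterior P(bowl A | data) = (1/90) / (2/105) = 7/12.

0.583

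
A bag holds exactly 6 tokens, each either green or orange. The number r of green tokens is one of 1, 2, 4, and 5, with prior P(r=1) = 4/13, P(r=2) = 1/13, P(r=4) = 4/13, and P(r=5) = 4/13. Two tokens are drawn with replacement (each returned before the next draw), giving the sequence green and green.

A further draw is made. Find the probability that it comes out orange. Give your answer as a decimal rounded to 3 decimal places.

0.256

Compute the likelihood of the observed sequence for each case: P(data | r = 1) = (1/6)(1/6) = 1/36; P(data | r = 2) = (2/6)(2/6) = 1/9; P(data | r = 4) = (4/6)(4/6) = 4/9; P(data | r = 5) = (5/6)(5/6) = 25/36.
Weighting by the prior gives 4/13 · 1/36 = 1/117, 1/13 · 1/9 = 1/117, 4/13 · 4/9 = 16/117, 4/13 · 25/36 = 25/117; with total 43/117.
Dividing through by the total gives posterior P(r = 1 | data) = 1/43, P(r = 2 | data) = 1/43, P(r = 4 | data) = 16/43, P(r = 5 | data) = 25/43.
So P(orange next | data) = Σ P(orange next | H) P(H | data) = (5/6)(1/43) + (2/3)(1/43) + (1/3)(16/43) + (1/6)(25/43) = 11/43.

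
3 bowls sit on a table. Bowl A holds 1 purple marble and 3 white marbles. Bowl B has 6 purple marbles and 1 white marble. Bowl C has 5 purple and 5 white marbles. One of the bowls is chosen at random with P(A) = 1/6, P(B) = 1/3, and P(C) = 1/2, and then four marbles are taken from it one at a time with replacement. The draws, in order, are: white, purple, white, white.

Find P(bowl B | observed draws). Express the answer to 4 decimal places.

0.0168

Compute the likelihood of the observed sequence for each case: P(data | bowl A) = (3/4)(1/4)(3/4)(3/4) = 0.10547; P(data | bowl B) = (1/7)(6/7)(1/7)(1/7) = 0.002499; P(data | bowl C) = (5/10)(5/10)(5/10)(5/10) = 0.0625.
Multiplying each by its prior: 1/6 · 0.10547 = 0.017578, 1/3 · 0.002499 = 0.00083299, 1/2 · 0.0625 = 0.03125; with total 0.049661.
So P(bowl B | data) = (0.00083299) / (0.049661) = 0.016773.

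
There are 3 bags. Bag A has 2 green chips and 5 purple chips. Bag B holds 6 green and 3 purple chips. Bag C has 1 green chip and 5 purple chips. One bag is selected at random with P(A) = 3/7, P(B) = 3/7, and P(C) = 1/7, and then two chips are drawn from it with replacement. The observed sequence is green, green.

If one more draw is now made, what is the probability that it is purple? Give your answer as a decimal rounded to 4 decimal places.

The likelihood of the observed sequence under each hypothesis: P(data | bag A) = (2/7)(2/7) = 0.081633; P(data | bag B) = (6/9)(6/9) = 0.44444; P(data | bag C) = (1/6)(1/6) = 0.027778.
Multiplying each by its prior: 3/7 · 0.081633 = 0.034985, 3/7 · 0.44444 = 0.19048, 1/7 · 0.027778 = 0.0039683; with total 0.22943.
The posterior is then P(bag A | data) = 0.15249, P(bag B | data) = 0.83022, P(bag C | data) = 0.017296.
The predictive probability is P(purple next | data) = (5/7)(0.15249) + (1/3)(0.83022) + (5/6)(0.017296) = 0.40007.

0.4001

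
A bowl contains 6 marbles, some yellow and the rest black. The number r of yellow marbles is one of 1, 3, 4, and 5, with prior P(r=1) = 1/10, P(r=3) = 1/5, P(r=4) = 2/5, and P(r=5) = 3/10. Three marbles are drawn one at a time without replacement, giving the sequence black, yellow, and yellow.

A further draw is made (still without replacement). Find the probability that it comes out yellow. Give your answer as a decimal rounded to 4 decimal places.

0.7083

The likelihood of the observed sequence under each hypothesis: P(data | r = 1) = (5/6)(1/5)(0/4) = 0; P(data | r = 3) = (3/6)(3/5)(2/4) = 3/20; P(data | r = 4) = (2/6)(4/5)(3/4) = 1/5; P(data | r = 5) = (1/6)(5/5)(4/4) = 1/6.
The prior-weighted likelihoods are 1/10 · 0 = 0, 1/5 · 3/20 = 3/100, 2/5 · 1/5 = 2/25, 3/10 · 1/6 = 1/20; these sum to 4/25.
The posterior is then P(r = 1 | data) = 0, P(r = 3 | data) = 3/16, P(r = 4 | data) = 1/2, P(r = 5 | data) = 5/16.
So P(yellow next | data) = Σ P(yellow next | H) P(H | data) = (1/3)(3/16) + (2/3)(1/2) + (1)(5/16) = 17/24.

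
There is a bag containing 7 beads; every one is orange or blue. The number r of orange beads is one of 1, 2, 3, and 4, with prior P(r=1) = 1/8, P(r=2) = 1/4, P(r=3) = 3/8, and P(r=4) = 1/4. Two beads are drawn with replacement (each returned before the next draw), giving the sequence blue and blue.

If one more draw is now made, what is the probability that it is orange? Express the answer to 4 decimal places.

0.3308

Compute the likelihood of the observed sequence for each case: P(data | r = 1) = (6/7)(6/7) = 36/49; P(data | r = 2) = (5/7)(5/7) = 25/49; P(data | r = 3) = (4/7)(4/7) = 16/49; P(data | r = 4) = (3/7)(3/7) = 9/49.
Multiplying each by its prior: 1/8 · 36/49 = 9/98, 1/4 · 25/49 = 25/196, 3/8 · 16/49 = 6/49, 1/4 · 9/49 = 9/196; summing to 19/49.
The posterior is then P(r = 1 | data) = 9/38, P(r = 2 | data) = 25/76, P(r = 3 | data) = 6/19, P(r = 4 | data) = 9/76.
Averaging over the posterior, P(orange next | data) = (1/7)(9/38) + (2/7)(25/76) + (3/7)(6/19) + (4/7)(9/76) = 44/133.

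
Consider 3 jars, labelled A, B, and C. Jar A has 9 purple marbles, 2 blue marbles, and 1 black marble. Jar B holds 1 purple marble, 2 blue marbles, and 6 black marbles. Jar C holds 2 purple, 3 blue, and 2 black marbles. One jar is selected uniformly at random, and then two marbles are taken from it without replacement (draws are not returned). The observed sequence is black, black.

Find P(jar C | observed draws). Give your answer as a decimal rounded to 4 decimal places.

0.1026

Compute the likelihood of the observed sequence for each case: P(data | jar A) = (1/12)(0/11) = 0; P(data | jar B) = (6/9)(5/8) = 5/12; P(data | jar C) = (2/7)(1/6) = 1/21.
The prior-weighted likelihoods are 1/3 · 0 = 0, 1/3 · 5/12 = 5/36, 1/3 · 1/21 = 1/63; with total 13/84.
So P(jar C | data) = (1/63) / (13/84) = 4/39.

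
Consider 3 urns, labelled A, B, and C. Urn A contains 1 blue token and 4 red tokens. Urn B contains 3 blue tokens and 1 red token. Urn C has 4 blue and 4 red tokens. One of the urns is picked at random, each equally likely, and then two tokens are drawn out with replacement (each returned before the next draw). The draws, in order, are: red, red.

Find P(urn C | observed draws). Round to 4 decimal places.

0.2625

Compute the likelihood of the observed sequence for each case: P(data | urn A) = (4/5)(4/5) = 16/25; P(data | urn B) = (1/4)(1/4) = 1/16; P(data | urn C) = (4/8)(4/8) = 1/4.
Multiplying each by its prior: 1/3 · 16/25 = 16/75, 1/3 · 1/16 = 1/48, 1/3 · 1/4 = 1/12; with total 127/400.
By Bayes' rule, P(urn C | data) = (1/12) / (127/400) = 100/381.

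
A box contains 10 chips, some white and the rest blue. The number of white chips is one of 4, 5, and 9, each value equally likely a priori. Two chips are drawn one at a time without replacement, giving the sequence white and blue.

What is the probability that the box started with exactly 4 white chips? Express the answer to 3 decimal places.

0.414

Under each hypothesis, the probability of the observed sequence is: P(data | r = 4) = (4/10)(6/9) = 4/15; P(data | r = 5) = (5/10)(5/9) = 5/18; P(data | r = 9) = (9/10)(1/9) = 1/10.
Multiplying each by its prior: 1/3 · 4/15 = 4/45, 1/3 · 5/18 = 5/54, 1/3 · 1/10 = 1/30; summing to 29/135.
Therefore the posterior P(r = 4 | data) = (4/45) / (29/135) = 12/29.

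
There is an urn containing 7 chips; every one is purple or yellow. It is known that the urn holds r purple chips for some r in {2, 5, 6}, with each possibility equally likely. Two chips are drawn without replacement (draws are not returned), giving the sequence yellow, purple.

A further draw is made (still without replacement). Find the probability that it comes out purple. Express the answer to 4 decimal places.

For each hypothesis, P(data | H) works out to: P(data | r = 2) = (5/7)(2/6) = 5/21; P(data | r = 5) = (2/7)(5/6) = 5/21; P(data | r = 6) = (1/7)(6/6) = 1/7.
The prior-weighted likelihoods are 1/3 · 5/21 = 5/63, 1/3 · 5/21 = 5/63, 1/3 · 1/7 = 1/21; with total 13/63.
Dividing through by the total gives posterior P(r = 2 | data) = 5/13, P(r = 5 | data) = 5/13, P(r = 6 | data) = 3/13.
The predictive probability is P(purple next | data) = (1/5)(5/13) + (4/5)(5/13) + (1)(3/13) = 8/13.

0.6154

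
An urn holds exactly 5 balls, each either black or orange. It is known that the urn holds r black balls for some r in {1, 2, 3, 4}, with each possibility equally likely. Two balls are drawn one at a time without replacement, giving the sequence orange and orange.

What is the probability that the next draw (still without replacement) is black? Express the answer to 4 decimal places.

For each hypothesis, P(data | H) works out to: P(data | r = 1) = (4/5)(3/4) = 3/5; P(data | r = 2) = (3/5)(2/4) = 3/10; P(data | r = 3) = (2/5)(1/4) = 1/10; P(data | r = 4) = (1/5)(0/4) = 0.
The prior-weighted likelihoods are 1/4 · 3/5 = 3/20, 1/4 · 3/10 = 3/40, 1/4 · 1/10 = 1/40, 1/4 · 0 = 0; these sum to 1/4.
Normalising, the posterior is P(r = 1 | data) = 3/5, P(r = 2 | data) = 3/10, P(r = 3 | data) = 1/10, P(r = 4 | data) = 0.
So P(black next | data) = Σ P(black next | H) P(H | data) = (1/3)(3/5) + (2/3)(3/10) + (1)(1/10) = 1/2.

0.5000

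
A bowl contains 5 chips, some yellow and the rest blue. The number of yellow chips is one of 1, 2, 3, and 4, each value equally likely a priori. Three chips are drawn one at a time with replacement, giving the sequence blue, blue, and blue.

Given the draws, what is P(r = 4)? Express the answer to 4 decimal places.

0.0100

For each hypothesis, P(data | H) works out to: P(data | r = 1) = (4/5)(4/5)(4/5) = 64/125; P(data | r = 2) = (3/5)(3/5)(3/5) = 27/125; P(data | r = 3) = (2/5)(2/5)(2/5) = 8/125; P(data | r = 4) = (1/5)(1/5)(1/5) = 1/125.
Weighting by the prior gives 1/4 · 64/125 = 16/125, 1/4 · 27/125 = 27/500, 1/4 · 8/125 = 2/125, 1/4 · 1/125 = 1/500; with total 1/5.
So P(r = 4 | data) = (1/500) / (1/5) = 1/100.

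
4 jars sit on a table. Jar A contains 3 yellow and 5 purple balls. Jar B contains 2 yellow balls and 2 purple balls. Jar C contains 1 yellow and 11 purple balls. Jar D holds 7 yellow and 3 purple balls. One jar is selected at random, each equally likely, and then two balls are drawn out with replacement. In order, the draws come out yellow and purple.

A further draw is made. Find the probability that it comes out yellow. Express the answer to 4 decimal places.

0.4752

For each hypothesis, P(data | H) works out to: P(data | jar A) = (3/8)(5/8) = 0.23438; P(data | jar B) = (2/4)(2/4) = 0.25; P(data | jar C) = (1/12)(11/12) = 0.076389; P(data | jar D) = (7/10)(3/10) = 0.21.
Weighting by the prior gives 1/4 · 0.23438 = 0.058594, 1/4 · 0.25 = 0.0625, 1/4 · 0.076389 = 0.019097, 1/4 · 0.21 = 0.0525; summing to 0.19269.
Normalising, the posterior is P(jar A | data) = 0.30408, P(jar B | data) = 0.32435, P(jar C | data) = 0.099108, P(jar D | data) = 0.27246.
The predictive probability is P(yellow next | data) = (3/8)(0.30408) + (1/2)(0.32435) + (1/12)(0.099108) + (7/10)(0.27246) = 0.47519.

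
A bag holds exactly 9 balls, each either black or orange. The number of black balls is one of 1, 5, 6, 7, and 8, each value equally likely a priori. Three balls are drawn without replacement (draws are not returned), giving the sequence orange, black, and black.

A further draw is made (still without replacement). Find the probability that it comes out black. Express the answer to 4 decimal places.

0.7290

Compute the likelihood of the observed sequence for each case: P(data | r = 1) = (8/9)(1/8)(0/7) = 0; P(data | r = 5) = (4/9)(5/8)(4/7) = 10/63; P(data | r = 6) = (3/9)(6/8)(5/7) = 5/28; P(data | r = 7) = (2/9)(7/8)(6/7) = 1/6; P(data | r = 8) = (1/9)(8/8)(7/7) = 1/9.
Multiplying each by its prior: 1/5 · 0 = 0, 1/5 · 10/63 = 2/63, 1/5 · 5/28 = 1/28, 1/5 · 1/6 = 1/30, 1/5 · 1/9 = 1/45; these sum to 31/252.
The posterior is then P(r = 1 | data) = 0, P(r = 5 | data) = 8/31, P(r = 6 | data) = 9/31, P(r = 7 | data) = 42/155, P(r = 8 | data) = 28/155.
The predictive probability is P(black next | data) = (1/2)(8/31) + (2/3)(9/31) + (5/6)(42/155) + (1)(28/155) = 113/155.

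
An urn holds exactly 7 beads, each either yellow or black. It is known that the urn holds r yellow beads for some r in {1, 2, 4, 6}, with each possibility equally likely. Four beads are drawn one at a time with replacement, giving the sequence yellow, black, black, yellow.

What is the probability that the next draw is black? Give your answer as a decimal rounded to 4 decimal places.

0.5353

Under each hypothesis, the probability of the observed sequence is: P(data | r = 1) = (1/7)(6/7)(6/7)(1/7) = 0.014994; P(data | r = 2) = (2/7)(5/7)(5/7)(2/7) = 0.041649; P(data | r = 4) = (4/7)(3/7)(3/7)(4/7) = 0.059975; P(data | r = 6) = (6/7)(1/7)(1/7)(6/7) = 0.014994.
Multiplying each by its prior: 1/4 · 0.014994 = 0.0037484, 1/4 · 0.041649 = 0.010412, 1/4 · 0.059975 = 0.014994, 1/4 · 0.014994 = 0.0037484; summing to 0.032903.
Dividing through by the total gives posterior P(r = 1 | data) = 0.11392, P(r = 2 | data) = 0.31646, P(r = 4 | data) = 0.4557, P(r = 6 | data) = 0.11392.
Averaging over the posterior, P(black next | data) = (6/7)(0.11392) + (5/7)(0.31646) + (3/7)(0.4557) + (1/7)(0.11392) = 0.53526.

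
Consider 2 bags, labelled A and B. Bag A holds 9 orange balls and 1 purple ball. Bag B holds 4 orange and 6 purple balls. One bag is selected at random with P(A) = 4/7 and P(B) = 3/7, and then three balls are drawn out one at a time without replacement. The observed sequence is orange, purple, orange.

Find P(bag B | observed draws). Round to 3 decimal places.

The likelihood of the observed sequence under each hypothesis: P(data | bag A) = (9/10)(1/9)(8/8) = 1/10; P(data | bag B) = (4/10)(6/9)(3/8) = 1/10.
Weighting by the prior gives 4/7 · 1/10 = 2/35, 3/7 · 1/10 = 3/70; these sum to 1/10.
By Bayes' rule, P(bag B | data) = (3/70) / (1/10) = 3/7.

0.429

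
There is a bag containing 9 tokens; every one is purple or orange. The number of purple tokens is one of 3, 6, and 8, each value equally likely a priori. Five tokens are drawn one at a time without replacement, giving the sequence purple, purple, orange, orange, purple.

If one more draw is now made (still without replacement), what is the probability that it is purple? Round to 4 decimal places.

Compute the likelihood of the observed sequence for each case: P(data | r = 3) = (3/9)(2/8)(6/7)(5/6)(1/5) = 1/84; P(data | r = 6) = (6/9)(5/8)(3/7)(2/6)(4/5) = 1/21; P(data | r = 8) = (8/9)(7/8)(1/7)(0/6) = 0.
The prior-weighted likelihoods are 1/3 · 1/84 = 1/252, 1/3 · 1/21 = 1/63, 1/3 · 0 = 0; these sum to 5/252.
Dividing through by the total gives posterior P(r = 3 | data) = 1/5, P(r = 6 | data) = 4/5, P(r = 8 | data) = 0.
Averaging over the posterior, P(purple next | data) = (0)(1/5) + (3/4)(4/5) = 3/5.

0.6000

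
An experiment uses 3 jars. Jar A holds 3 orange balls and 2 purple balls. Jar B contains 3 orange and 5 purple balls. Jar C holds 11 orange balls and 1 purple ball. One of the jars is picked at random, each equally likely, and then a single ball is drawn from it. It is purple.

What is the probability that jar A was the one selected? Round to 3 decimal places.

0.361

The likelihood of this draw under each hypothesis: P(data | jar A) = (2/5) = 2/5; P(data | jar B) = (5/8) = 5/8; P(data | jar C) = (1/12) = 1/12.
Multiplying each by its prior: 1/3 · 2/5 = 2/15, 1/3 · 5/8 = 5/24, 1/3 · 1/12 = 1/36; summing to 133/360.
By Bayes' rule, P(jar A | data) = (2/15) / (133/360) = 48/133.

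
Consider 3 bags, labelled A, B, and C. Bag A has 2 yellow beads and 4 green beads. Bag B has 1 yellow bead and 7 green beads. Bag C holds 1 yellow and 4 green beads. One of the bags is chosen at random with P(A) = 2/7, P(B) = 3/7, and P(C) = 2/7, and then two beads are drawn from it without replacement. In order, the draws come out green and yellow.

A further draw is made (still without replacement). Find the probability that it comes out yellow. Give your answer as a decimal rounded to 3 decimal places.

0.102

The likelihood of the observed sequence under each hypothesis: P(data | bag A) = (4/6)(2/5) = 4/15; P(data | bag B) = (7/8)(1/7) = 1/8; P(data | bag C) = (4/5)(1/4) = 1/5.
Multiplying each by its prior: 2/7 · 4/15 = 8/105, 3/7 · 1/8 = 3/56, 2/7 · 1/5 = 2/35; summing to 157/840.
The posterior is then P(bag A | data) = 64/157, P(bag B | data) = 45/157, P(bag C | data) = 48/157.
Averaging over the posterior, P(yellow next | data) = (1/4)(64/157) + (0)(45/157) + (0)(48/157) = 16/157.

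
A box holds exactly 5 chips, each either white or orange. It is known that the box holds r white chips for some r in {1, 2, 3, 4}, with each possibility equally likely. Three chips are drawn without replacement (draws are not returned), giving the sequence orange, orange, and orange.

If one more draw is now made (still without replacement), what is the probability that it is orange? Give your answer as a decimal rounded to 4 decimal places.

0.4000

For each hypothesis, P(data | H) works out to: P(data | r = 1) = (4/5)(3/4)(2/3) = 2/5; P(data | r = 2) = (3/5)(2/4)(1/3) = 1/10; P(data | r = 3) = (2/5)(1/4)(0/3) = 0; P(data | r = 4) = (1/5)(0/4) = 0.
Weighting by the prior gives 1/4 · 2/5 = 1/10, 1/4 · 1/10 = 1/40, 1/4 · 0 = 0, 1/4 · 0 = 0; with total 1/8.
Dividing through by the total gives posterior P(r = 1 | data) = 4/5, P(r = 2 | data) = 1/5, P(r = 3 | data) = 0, P(r = 4 | data) = 0.
Averaging over the posterior, P(orange next | data) = (1/2)(4/5) + (0)(1/5) = 2/5.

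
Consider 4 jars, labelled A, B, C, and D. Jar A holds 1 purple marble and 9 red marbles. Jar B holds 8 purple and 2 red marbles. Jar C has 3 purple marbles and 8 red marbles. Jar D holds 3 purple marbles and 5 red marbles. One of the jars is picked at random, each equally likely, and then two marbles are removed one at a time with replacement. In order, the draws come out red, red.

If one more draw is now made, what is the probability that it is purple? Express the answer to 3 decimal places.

Under each hypothesis, the probability of the observed sequence is: P(data | jar A) = (9/10)(9/10) = 0.81; P(data | jar B) = (2/10)(2/10) = 0.04; P(data | jar C) = (8/11)(8/11) = 0.52893; P(data | jar D) = (5/8)(5/8) = 0.39062.
Weighting by the prior gives 1/4 · 0.81 = 0.2025, 1/4 · 0.04 = 0.01, 1/4 · 0.52893 = 0.13223, 1/4 · 0.39062 = 0.097656; summing to 0.44239.
Dividing through by the total gives posterior P(jar A | data) = 0.45774, P(jar B | data) = 0.022605, P(jar C | data) = 0.2989, P(jar D | data) = 0.22075.
Averaging over the posterior, P(purple next | data) = (1/10)(0.45774) + (4/5)(0.022605) + (3/11)(0.2989) + (3/8)(0.22075) = 0.22816.

0.228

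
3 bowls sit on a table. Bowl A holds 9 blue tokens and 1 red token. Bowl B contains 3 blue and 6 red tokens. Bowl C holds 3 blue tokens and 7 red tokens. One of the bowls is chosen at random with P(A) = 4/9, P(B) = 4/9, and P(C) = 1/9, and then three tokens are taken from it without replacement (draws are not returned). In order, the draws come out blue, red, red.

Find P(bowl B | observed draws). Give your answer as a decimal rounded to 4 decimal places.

Compute the likelihood of the observed sequence for each case: P(data | bowl A) = (9/10)(1/9)(0/8) = 0; P(data | bowl B) = (3/9)(6/8)(5/7) = 5/28; P(data | bowl C) = (3/10)(7/9)(6/8) = 7/40.
The prior-weighted likelihoods are 4/9 · 0 = 0, 4/9 · 5/28 = 5/63, 1/9 · 7/40 = 7/360; with total 83/840.
Hence P(bowl B | data) = (5/63) / (83/840) = 200/249.

0.8032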